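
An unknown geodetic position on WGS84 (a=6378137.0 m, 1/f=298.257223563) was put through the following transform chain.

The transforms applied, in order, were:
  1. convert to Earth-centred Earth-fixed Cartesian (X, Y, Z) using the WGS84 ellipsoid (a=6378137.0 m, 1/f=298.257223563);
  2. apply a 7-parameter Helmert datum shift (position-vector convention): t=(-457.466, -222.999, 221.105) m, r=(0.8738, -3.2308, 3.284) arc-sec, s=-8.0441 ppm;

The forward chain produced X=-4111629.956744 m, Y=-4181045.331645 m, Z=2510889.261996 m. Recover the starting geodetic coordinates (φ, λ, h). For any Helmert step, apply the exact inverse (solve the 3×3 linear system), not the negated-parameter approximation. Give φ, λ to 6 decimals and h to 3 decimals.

start: X=-4111629.9567, Y=-4181045.3316, Z=2510889.2620 m
→ Helmert⁻¹: X=-4111232.7980, Y=-4180779.8714, Z=2510770.4600
→ geod (Bowring, a=6378137.000): φ=23.32011500°, λ=-134.51945800°, h=3679.7220 m

φ=23.320115°, λ=-134.519458°, h=3679.722 m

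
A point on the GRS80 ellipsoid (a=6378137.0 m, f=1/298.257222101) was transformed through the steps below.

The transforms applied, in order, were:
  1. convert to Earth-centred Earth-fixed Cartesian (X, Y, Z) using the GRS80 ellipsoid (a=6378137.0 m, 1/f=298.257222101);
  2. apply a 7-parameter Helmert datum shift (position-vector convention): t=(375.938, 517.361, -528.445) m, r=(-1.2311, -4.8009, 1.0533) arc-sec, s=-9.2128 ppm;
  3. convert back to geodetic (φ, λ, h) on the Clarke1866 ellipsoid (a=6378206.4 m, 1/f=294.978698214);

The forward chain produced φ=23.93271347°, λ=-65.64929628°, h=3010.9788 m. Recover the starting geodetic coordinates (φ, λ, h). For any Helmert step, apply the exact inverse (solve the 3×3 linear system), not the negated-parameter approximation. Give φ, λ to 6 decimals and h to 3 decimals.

start: φ=23.932713°, λ=-65.649296°, h=3010.979 m
→ ECEF (a=6378206.400, f=1/294.978698214): X=2406231.9881, Y=-5316663.3864, Z=2572546.3069
→ Helmert⁻¹: X=2405910.9500, Y=-5317257.3770, Z=2573010.7225
→ geod (Bowring, a=6378137.000): φ=23.93345900°, λ=-65.65457200°, h=3603.3890 m

φ=23.933459°, λ=-65.654572°, h=3603.389 m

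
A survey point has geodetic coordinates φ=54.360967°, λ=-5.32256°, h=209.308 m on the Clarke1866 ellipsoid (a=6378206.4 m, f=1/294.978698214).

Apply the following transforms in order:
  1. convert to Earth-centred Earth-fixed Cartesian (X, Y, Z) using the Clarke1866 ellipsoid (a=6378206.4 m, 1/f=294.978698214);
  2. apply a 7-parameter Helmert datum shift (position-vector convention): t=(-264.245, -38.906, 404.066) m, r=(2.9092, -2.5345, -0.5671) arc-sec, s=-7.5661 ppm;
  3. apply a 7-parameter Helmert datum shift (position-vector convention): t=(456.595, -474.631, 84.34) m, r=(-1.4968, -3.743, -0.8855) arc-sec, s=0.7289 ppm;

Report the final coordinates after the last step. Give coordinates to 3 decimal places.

start: φ=54.360967°, λ=-5.322560°, h=209.308 m
→ ECEF (a=6378206.400, f=1/294.978698214): X=3708829.1582, Y=-345530.6374, Z=5160225.2092
→ Helmert 7p (PV): X=3708472.4956, Y=-345649.9062, Z=5160630.9313
→ Helmert 7p (PV): X=3708836.6619, Y=-346103.2606, Z=5160788.8373

X=3708836.662 m, Y=-346103.261 m, Z=5160788.837 m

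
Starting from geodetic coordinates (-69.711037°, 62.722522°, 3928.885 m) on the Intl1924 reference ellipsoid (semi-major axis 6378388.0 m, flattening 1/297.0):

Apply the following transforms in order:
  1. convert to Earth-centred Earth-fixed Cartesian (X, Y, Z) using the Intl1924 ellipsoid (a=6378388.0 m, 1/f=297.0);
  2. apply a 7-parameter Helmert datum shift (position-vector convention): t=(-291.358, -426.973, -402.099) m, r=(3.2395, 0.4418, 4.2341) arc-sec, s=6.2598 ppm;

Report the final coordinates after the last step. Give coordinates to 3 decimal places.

X=1016936.890 m, Y=1972536.778 m, Z=-5964173.189 m

start: φ=-69.711037°, λ=62.722522°, h=3928.885 m
→ ECEF (a=6378388.000, f=1/297.0): X=1017275.1514, Y=1972836.8547, Z=-5963762.5637
→ Helmert 7p (PV): X=1016936.8898, Y=1972536.7782, Z=-5964173.1889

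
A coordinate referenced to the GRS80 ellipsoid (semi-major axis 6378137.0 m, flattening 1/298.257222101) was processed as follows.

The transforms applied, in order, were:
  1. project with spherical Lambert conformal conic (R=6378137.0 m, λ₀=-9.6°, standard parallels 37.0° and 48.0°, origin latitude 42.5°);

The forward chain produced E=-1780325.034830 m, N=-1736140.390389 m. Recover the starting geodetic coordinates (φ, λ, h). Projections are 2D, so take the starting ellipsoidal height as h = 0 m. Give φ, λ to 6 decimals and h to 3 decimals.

start: E=-1780325.0348, N=-1736140.3904 m
→ lcc⁻¹: φ=25.44167900°, λ=-26.78062200°

φ=25.441679°, λ=-26.780622°, h=0.000 m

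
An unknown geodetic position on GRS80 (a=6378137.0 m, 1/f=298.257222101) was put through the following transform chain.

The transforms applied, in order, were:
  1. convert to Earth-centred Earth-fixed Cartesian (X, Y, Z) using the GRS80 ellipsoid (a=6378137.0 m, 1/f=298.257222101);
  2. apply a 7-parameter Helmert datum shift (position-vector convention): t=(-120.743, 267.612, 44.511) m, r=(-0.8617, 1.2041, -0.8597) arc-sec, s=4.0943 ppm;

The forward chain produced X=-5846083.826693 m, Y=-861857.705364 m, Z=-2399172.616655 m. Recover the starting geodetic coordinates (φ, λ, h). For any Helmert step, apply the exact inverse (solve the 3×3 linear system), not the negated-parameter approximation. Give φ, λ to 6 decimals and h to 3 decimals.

start: X=-5846083.8267, Y=-861857.7054, Z=-2399172.6167 m
→ Helmert⁻¹: X=-5845921.5494, Y=-862136.1299, Z=-2399245.0327
→ geod (Bowring, a=6378137.000): φ=-22.23264100°, λ=-171.61069000°, h=2555.2540 m

φ=-22.232641°, λ=-171.610690°, h=2555.254 m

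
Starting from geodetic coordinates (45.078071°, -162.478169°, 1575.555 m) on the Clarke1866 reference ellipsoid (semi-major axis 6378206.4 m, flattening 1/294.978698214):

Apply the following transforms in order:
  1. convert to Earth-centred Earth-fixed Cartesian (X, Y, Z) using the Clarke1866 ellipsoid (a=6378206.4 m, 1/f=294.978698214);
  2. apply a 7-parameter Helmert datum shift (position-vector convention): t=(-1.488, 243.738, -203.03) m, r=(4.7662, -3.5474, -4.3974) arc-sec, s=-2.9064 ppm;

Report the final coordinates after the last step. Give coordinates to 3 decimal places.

start: φ=45.078071°, λ=-162.478169°, h=1575.555 m
→ ECEF (a=6378206.400, f=1/294.978698214): X=-4303318.8614, Y=-1358634.1089, Z=4494391.6711
→ Helmert 7p (PV): X=-4303414.1027, Y=-1358398.5316, Z=4494070.1750

X=-4303414.103 m, Y=-1358398.532 m, Z=4494070.175 m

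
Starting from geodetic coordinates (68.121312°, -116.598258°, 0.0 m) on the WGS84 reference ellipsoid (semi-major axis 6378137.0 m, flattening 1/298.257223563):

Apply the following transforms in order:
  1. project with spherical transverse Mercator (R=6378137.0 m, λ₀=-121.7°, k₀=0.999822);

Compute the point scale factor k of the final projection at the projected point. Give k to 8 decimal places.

start: φ=68.121312°, λ=-116.598258°, h=0.000 m
→ into tm (λ₀=-121.7°): φ=68.12131200°, λ−λ₀=5.10174200°
scale k = 1.00037139

1.00037139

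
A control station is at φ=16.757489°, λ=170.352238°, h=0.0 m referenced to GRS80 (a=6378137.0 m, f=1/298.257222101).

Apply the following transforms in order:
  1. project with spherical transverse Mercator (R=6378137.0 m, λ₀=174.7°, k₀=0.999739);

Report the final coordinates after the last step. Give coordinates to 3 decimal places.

start: φ=16.757489°, λ=170.352238°, h=0.000 m
→ tm (R=6378137.0, λ₀=174.7°): E=-463687.4764, N=1870027.5961

E=-463687.476 m, N=1870027.596 m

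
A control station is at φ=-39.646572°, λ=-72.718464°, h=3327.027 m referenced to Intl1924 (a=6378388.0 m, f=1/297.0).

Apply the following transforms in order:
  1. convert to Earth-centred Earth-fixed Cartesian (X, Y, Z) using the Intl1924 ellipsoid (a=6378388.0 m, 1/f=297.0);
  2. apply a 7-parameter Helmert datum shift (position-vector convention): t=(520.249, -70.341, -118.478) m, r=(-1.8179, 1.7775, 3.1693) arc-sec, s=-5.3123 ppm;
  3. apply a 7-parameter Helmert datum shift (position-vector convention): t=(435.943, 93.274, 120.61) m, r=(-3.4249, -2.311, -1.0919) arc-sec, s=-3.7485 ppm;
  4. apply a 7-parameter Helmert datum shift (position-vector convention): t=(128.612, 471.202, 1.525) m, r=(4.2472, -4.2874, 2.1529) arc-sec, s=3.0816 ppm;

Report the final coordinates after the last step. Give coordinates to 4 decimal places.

X=1463022.5116 m, Y=-4697956.0511 m, Z=-4049952.6421 m

start: φ=-39.646572°, λ=-72.718464°, h=3327.027 m
→ ECEF (a=6378388.000, f=1/297.0): X=1461755.4286, Y=-4698488.7137, Z=-4050037.3860
→ Helmert 7p (PV): X=1462305.2039, Y=-4698547.3294, Z=-4050105.5361
→ Helmert 7p (PV): X=1462756.1703, Y=-4698511.4331, Z=-4049875.3444
→ Helmert 7p (PV): X=1463022.5116, Y=-4697956.0511, Z=-4049952.6421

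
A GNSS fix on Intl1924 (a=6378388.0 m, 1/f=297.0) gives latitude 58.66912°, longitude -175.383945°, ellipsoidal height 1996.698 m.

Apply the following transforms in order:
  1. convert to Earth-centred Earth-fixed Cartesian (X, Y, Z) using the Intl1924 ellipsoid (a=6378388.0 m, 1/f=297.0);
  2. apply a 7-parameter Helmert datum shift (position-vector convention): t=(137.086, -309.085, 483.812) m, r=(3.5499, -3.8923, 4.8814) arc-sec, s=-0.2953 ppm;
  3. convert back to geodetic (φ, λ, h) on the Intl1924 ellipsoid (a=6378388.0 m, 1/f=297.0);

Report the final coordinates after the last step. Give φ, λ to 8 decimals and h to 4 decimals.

start: φ=58.669120°, λ=-175.383945°, h=1996.698 m
→ ECEF (a=6378388.000, f=1/297.0): X=-3315045.8907, Y=-267657.2115, Z=5426682.8629
→ Helmert 7p (PV): X=-3315003.8952, Y=-268138.0656, Z=5427097.9097
→ geod (Bowring, a=6378388.000): φ=58.67108066°, λ=-175.37562973°, h=2349.6004 m

φ=58.67108066°, λ=-175.37562973°, h=2349.6004 m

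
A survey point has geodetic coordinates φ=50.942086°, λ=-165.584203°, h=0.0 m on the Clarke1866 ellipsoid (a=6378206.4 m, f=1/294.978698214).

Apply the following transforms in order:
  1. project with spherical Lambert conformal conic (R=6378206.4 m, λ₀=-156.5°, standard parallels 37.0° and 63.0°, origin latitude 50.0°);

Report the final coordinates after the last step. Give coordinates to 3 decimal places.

E=-619185.594 m, N=140149.385 m

start: φ=50.942086°, λ=-165.584203°, h=0.000 m
→ lcc (R=6378206.4, λ₀=-156.5°): E=-619185.5945, N=140149.3854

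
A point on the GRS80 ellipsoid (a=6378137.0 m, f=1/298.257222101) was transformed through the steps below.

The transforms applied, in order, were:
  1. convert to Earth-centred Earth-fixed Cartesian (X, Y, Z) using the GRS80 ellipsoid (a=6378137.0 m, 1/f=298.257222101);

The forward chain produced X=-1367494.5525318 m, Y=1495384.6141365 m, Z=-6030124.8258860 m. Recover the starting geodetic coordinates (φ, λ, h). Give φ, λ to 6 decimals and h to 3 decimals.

φ=-71.541293°, λ=132.442193°, h=2582.905 m

start: X=-1367494.5525, Y=1495384.6141, Z=-6030124.8259 m
→ geod (Bowring, a=6378137.000): φ=-71.54129300°, λ=132.44219300°, h=2582.9050 m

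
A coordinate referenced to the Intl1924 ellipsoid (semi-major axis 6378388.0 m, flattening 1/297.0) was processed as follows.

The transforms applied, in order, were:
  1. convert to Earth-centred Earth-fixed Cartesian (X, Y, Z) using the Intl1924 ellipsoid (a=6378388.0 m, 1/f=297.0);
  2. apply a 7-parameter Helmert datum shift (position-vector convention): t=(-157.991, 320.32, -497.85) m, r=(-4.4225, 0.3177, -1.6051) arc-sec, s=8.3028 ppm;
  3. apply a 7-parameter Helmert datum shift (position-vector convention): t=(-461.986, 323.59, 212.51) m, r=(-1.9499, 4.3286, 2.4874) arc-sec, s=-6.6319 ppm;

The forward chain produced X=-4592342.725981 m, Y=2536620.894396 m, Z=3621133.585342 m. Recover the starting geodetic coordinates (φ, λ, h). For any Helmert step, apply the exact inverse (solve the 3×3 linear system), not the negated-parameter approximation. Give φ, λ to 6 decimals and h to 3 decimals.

start: X=-4592342.7260, Y=2536620.8944, Z=3621133.5853 m
→ Helmert⁻¹: X=-4591956.5931, Y=2536335.2711, Z=3620872.7009
→ Helmert⁻¹: X=-4591785.7891, Y=2535880.5173, Z=3621387.7826
→ geod (Bowring, a=6378388.000): φ=34.80129300°, λ=151.08968600°, h=2705.8840 m

φ=34.801293°, λ=151.089686°, h=2705.884 m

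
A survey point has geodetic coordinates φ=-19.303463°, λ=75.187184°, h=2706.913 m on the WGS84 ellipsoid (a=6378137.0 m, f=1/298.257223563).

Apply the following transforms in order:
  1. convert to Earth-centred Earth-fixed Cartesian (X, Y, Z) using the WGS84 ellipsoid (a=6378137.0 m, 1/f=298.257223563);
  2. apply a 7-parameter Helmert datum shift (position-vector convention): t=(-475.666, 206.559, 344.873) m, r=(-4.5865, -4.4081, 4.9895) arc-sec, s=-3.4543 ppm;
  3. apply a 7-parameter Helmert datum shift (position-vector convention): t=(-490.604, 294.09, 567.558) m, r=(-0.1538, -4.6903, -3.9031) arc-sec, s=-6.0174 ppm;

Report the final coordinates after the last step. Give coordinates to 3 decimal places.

X=1539271.224 m, Y=5824516.558 m, Z=-2095110.209 m

start: φ=-19.303463°, λ=75.187184°, h=2706.913 m
→ ECEF (a=6378137.000, f=1/298.257223563): X=1540190.3032, Y=5824111.1198, Z=-2095976.5686
→ Helmert 7p (PV): X=1539613.2266, Y=5824288.2113, Z=-2095721.0444
→ Helmert 7p (PV): X=1539271.2238, Y=5824516.5581, Z=-2095110.2091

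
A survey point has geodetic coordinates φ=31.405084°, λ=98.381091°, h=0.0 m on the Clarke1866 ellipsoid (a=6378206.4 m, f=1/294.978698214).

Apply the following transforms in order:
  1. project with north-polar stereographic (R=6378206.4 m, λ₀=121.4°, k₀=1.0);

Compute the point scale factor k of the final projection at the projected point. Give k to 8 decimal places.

1.31485059

start: φ=31.405084°, λ=98.381091°, h=0.000 m
→ into stereo (λ₀=121.4°): φ=31.40508400°, λ−λ₀=-23.01890900°
scale k = 1.31485059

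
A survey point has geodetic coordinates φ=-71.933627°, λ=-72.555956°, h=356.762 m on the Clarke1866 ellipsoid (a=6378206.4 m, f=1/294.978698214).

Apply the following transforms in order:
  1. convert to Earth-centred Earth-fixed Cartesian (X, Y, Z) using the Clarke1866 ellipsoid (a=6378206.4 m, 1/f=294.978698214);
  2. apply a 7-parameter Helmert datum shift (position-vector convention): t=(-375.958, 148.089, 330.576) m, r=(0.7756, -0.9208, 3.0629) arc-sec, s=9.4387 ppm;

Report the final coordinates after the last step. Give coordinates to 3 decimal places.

X=594493.441 m, Y=-1892774.567 m, Z=-6041281.596 m

start: φ=-71.933627°, λ=-72.555956°, h=356.762 m
→ ECEF (a=6378206.400, f=1/294.978698214): X=594808.7049, Y=-1892936.3397, Z=-6041550.6854
→ Helmert 7p (PV): X=594493.4410, Y=-1892774.5672, Z=-6041281.5964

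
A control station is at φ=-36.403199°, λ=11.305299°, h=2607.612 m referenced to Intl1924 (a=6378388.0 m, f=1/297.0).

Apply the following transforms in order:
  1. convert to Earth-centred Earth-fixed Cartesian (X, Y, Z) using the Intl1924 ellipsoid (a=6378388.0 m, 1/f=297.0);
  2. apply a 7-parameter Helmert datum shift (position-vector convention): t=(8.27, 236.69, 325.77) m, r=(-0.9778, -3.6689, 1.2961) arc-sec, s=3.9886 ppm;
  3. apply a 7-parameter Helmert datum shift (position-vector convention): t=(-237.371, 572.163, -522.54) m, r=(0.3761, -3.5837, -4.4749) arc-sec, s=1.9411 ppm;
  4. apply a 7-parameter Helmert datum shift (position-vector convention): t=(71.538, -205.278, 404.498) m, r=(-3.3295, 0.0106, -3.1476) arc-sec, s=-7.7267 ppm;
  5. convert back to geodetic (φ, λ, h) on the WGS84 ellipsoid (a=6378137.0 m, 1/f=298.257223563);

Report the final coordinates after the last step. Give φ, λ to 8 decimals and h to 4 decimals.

φ=-36.39933904°, λ=11.30940770°, h=2662.0555 m

start: φ=-36.403199°, λ=11.305299°, h=2607.612 m
→ ECEF (a=6378388.000, f=1/297.0): X=5042130.0690, Y=1008001.9566, Z=-3765901.5656
→ Helmert 7p (PV): X=5042219.1017, Y=1008256.4980, Z=-3765505.9083
→ Helmert 7p (PV): X=5042078.8153, Y=1008728.0933, Z=-3765946.3141
→ Helmert 7p (PV): X=5042126.5942, Y=1008377.2907, Z=-3765529.2595
→ geod (Bowring, a=6378137.000): φ=-36.39933904°, λ=11.30940770°, h=2662.0555 m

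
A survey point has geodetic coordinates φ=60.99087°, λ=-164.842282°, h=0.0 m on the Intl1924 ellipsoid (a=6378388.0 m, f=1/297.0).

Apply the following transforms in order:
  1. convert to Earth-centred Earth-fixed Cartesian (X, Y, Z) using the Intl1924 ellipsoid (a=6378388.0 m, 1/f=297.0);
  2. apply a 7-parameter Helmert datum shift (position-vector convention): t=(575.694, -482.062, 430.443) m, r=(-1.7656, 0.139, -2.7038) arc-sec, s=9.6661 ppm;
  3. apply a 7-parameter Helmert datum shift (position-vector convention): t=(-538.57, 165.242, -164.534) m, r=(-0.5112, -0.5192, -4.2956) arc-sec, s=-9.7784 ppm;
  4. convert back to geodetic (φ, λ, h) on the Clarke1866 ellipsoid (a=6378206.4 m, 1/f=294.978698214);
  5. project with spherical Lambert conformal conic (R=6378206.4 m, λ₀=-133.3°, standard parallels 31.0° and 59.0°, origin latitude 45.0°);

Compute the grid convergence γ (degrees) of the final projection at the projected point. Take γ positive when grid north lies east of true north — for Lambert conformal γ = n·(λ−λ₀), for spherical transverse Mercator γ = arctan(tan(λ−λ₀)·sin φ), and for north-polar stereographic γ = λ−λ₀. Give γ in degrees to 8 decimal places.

start: φ=60.990870°, λ=-164.842282°, h=0.000 m
→ ECEF (a=6378388.000, f=1/297.0): X=-2993284.8719, Y=-810885.9929, Z=5554970.1118
→ Helmert 7p (PV): X=-2992744.9973, Y=-811289.1052, Z=5555463.2080
→ Helmert 7p (PV): X=-2993285.1823, Y=-811039.8364, Z=5555238.8280
→ geod (Bowring, a=6378206.400): φ=60.99283871°, λ=-164.83954008°, h=548.2548 m
→ into lcc (λ₀=-133.3°): φ=60.99283871°, λ−λ₀=-31.53954008°
convergence γ = -22.53282800°

-22.53282800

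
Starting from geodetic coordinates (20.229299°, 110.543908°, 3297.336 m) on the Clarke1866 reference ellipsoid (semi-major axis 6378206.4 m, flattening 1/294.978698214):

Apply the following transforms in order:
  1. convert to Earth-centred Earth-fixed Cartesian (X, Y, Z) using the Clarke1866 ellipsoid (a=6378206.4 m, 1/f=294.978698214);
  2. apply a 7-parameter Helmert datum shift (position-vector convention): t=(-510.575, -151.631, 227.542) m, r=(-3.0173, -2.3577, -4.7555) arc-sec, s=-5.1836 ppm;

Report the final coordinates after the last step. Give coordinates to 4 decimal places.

start: φ=20.229299°, λ=110.543908°, h=3297.336 m
→ ECEF (a=6378206.400, f=1/294.978698214): X=-2102143.8423, Y=5609330.8846, Z=2192543.0268
→ Helmert 7p (PV): X=-2102539.2580, Y=5609230.7154, Z=2192653.1208

X=-2102539.2580 m, Y=5609230.7154 m, Z=2192653.1208 m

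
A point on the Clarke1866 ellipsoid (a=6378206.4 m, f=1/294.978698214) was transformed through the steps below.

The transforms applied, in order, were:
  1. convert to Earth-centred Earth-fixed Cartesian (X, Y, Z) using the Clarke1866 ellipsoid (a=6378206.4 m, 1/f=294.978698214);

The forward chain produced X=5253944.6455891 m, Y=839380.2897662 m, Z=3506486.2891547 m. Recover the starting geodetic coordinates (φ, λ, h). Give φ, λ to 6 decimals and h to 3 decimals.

start: X=5253944.6456, Y=839380.2898, Z=3506486.2892 m
→ geod (Bowring, a=6378206.400): φ=33.56562300°, λ=9.07697600°, h=486.5770 m

φ=33.565623°, λ=9.076976°, h=486.577 m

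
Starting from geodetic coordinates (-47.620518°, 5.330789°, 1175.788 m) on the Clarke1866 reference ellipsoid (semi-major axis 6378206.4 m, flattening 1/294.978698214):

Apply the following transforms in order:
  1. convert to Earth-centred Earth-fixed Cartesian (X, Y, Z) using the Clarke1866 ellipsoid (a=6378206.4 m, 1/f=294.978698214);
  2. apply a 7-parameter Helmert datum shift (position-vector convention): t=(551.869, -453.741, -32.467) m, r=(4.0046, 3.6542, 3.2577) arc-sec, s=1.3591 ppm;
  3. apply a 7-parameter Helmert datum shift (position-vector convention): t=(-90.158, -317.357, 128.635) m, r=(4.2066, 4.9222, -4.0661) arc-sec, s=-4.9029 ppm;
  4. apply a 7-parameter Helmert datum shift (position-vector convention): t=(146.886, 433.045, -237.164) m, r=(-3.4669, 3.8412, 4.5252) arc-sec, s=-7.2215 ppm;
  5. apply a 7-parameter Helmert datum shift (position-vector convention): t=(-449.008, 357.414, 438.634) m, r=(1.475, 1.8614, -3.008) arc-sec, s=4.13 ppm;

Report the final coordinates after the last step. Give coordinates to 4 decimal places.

X=4289079.9071 m, Y=400401.7022 m, Z=-4689160.3040 m

start: φ=-47.620518°, λ=5.330789°, h=1175.788 m
→ ECEF (a=6378206.400, f=1/294.978698214): X=4289274.7749, Y=400228.8672, Z=-4689204.1773
→ Helmert 7p (PV): X=4289743.0780, Y=399934.4544, Z=-4689311.2361
→ Helmert 7p (PV): X=4289527.8689, Y=399626.2074, Z=-4689253.8214
→ Helmert 7p (PV): X=4289547.6850, Y=400071.6564, Z=-4689543.7207
→ Helmert 7p (PV): X=4289079.9071, Y=400401.7022, Z=-4689160.3040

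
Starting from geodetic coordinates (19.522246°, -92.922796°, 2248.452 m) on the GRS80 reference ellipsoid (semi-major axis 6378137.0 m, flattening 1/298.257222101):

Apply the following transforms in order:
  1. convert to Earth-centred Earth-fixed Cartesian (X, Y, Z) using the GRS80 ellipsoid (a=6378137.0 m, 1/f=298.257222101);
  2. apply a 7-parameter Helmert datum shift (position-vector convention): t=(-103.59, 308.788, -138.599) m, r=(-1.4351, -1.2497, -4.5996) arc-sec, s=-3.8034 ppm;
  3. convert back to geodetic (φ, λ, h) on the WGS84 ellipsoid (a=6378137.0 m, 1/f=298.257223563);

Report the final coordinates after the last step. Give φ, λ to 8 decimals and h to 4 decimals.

start: φ=19.522246°, λ=-92.922796°, h=2248.452 m
→ ECEF (a=6378137.000, f=1/298.257222101): X=-306749.2804, Y=-6008011.2217, Z=2118674.8560
→ Helmert 7p (PV): X=-306998.5152, Y=-6007658.0018, Z=2118568.1413
→ geod (Bowring, a=6378137.000): φ=19.52236389°, λ=-92.92533834°, h=1892.2935 m

φ=19.52236389°, λ=-92.92533834°, h=1892.2935 m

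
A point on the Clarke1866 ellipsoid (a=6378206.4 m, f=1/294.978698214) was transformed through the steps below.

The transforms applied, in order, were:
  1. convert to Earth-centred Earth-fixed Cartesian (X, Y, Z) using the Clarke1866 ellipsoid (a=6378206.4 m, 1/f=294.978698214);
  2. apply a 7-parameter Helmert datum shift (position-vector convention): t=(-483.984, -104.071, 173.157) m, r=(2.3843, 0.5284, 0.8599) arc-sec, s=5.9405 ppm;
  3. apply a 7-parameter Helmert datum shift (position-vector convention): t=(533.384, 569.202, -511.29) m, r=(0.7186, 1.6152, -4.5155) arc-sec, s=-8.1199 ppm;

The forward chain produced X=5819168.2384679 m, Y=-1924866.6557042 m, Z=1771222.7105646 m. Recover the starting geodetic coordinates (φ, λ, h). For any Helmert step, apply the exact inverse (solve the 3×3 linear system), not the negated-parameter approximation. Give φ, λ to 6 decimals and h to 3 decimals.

φ=16.225690°, λ=-18.306277°, h=3723.495 m

start: X=5819168.2385, Y=-1924866.6557, Z=1771222.7106 m
→ Helmert⁻¹: X=5818710.3757, Y=-1925317.9376, Z=1771800.6592
→ Helmert⁻¹: X=5819147.2264, Y=-1925206.2102, Z=1771654.1394
→ geod (Bowring, a=6378206.400): φ=16.22569000°, λ=-18.30627700°, h=3723.4950 m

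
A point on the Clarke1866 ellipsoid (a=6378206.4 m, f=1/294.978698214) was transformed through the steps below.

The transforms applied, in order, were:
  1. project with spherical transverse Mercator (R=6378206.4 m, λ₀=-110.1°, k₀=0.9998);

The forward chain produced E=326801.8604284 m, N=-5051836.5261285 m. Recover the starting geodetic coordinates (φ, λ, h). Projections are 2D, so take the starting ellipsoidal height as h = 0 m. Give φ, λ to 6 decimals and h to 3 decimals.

start: E=326801.8604, N=-5051836.5261 m
→ tm⁻¹: φ=-45.31386900°, λ=-105.92451300°

φ=-45.313869°, λ=-105.924513°, h=0.000 m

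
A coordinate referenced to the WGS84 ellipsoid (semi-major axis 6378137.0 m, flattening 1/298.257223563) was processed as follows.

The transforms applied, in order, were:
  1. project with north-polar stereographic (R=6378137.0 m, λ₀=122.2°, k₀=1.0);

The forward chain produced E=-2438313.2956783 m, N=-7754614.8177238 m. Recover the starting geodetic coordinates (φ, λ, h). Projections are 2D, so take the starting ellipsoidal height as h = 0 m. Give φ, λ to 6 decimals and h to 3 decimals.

φ=24.985418°, λ=104.745088°, h=0.000 m

start: E=-2438313.2957, N=-7754614.8177 m
→ stereo⁻¹: φ=24.98541800°, λ=104.74508800°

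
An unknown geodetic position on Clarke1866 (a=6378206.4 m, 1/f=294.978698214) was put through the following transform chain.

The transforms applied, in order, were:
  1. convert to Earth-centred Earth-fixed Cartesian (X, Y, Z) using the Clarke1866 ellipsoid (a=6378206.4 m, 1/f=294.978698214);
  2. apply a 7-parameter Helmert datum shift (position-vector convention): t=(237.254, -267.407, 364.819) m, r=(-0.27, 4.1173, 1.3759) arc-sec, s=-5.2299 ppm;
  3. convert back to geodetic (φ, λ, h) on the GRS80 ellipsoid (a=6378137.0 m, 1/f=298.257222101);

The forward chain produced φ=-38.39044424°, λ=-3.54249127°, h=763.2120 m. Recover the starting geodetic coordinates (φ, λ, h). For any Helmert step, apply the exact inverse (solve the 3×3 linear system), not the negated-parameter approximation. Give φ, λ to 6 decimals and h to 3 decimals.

φ=-38.395382°, λ=-3.539872°, h=846.321 m

start: φ=-38.390444°, λ=-3.542491°, h=763.212 m
→ ECEF (a=6378137.000, f=1/298.257222101): X=4996663.3256, Y=-309328.6407, Z=-3939978.6538
→ Helmert⁻¹: X=4996528.7933, Y=-309091.0218, Z=-3940264.7482
→ geod (Bowring, a=6378206.400): φ=-38.39538200°, λ=-3.53987200°, h=846.3210 m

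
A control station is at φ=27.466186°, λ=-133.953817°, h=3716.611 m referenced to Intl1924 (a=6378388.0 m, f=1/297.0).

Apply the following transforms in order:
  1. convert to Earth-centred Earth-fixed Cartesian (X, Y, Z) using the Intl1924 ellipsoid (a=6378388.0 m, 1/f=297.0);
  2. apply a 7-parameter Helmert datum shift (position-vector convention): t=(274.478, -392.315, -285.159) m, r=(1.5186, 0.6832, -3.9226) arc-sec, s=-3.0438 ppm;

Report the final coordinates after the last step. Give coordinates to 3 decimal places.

X=-3932974.254 m, Y=-4079842.471 m, Z=2925589.900 m

start: φ=27.466186°, λ=-133.953817°, h=3716.611 m
→ ECEF (a=6378388.000, f=1/297.0): X=-3933192.8138, Y=-4079515.8305, Z=2925900.9720
→ Helmert 7p (PV): X=-3932974.2538, Y=-4079842.4713, Z=2925589.8999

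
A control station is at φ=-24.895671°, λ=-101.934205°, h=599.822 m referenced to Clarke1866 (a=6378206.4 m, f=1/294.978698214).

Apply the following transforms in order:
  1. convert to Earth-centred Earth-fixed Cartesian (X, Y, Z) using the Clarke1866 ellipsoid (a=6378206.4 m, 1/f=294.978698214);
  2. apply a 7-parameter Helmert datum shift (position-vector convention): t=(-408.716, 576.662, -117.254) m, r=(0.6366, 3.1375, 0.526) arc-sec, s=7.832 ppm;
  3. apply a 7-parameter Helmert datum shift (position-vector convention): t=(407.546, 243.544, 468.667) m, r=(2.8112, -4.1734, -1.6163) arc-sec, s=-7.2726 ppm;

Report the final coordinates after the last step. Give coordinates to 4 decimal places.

X=-1197226.2882 m, Y=-5663529.2395 m, Z=-2668446.4001 m

start: φ=-24.895671°, λ=-101.934205°, h=599.822 m
→ ECEF (a=6378206.400, f=1/294.978698214): X=-1197207.9195, Y=-5664397.2147, Z=-2668695.6250
→ Helmert 7p (PV): X=-1197652.1610, Y=-5663859.7327, Z=-2668833.0516
→ Helmert 7p (PV): X=-1197226.2882, Y=-5663529.2395, Z=-2668446.4001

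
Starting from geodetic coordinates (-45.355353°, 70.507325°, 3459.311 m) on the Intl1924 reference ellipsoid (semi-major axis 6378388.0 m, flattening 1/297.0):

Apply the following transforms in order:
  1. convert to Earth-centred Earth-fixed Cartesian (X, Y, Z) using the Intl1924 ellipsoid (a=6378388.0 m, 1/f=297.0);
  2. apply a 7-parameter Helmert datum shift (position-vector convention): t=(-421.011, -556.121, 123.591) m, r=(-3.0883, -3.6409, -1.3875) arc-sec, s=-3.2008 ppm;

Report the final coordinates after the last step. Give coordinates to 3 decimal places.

X=1498674.573 m, Y=4234096.334 m, Z=-4517628.512 m

start: φ=-45.355353°, λ=70.507325°, h=3459.311 m
→ ECEF (a=6378388.000, f=1/297.0): X=1498992.1510, Y=4234743.7348, Z=-4517729.6185
→ Helmert 7p (PV): X=1498674.5730, Y=4234096.3343, Z=-4517628.5121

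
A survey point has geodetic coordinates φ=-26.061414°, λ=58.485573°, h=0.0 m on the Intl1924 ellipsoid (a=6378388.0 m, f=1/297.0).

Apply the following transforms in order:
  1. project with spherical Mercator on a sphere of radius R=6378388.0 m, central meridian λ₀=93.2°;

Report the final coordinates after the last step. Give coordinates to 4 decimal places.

start: φ=-26.061414°, λ=58.485573°, h=0.000 m
→ merc (R=6378388.0, λ₀=93.2°): E=-3864544.4130, N=-3006807.6435

E=-3864544.4130 m, N=-3006807.6435 m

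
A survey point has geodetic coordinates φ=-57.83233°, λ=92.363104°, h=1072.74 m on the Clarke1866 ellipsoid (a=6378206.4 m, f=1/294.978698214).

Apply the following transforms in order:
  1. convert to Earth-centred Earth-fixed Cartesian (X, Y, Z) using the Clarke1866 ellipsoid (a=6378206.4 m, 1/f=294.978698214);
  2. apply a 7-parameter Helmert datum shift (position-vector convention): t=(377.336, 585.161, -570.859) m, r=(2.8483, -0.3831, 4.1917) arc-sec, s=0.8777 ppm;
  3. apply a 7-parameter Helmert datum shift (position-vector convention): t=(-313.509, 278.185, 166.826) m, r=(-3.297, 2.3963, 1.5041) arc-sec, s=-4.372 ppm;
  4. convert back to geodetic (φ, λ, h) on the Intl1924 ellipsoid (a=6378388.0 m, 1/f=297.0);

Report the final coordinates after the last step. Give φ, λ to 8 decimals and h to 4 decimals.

start: φ=-57.832330°, λ=92.363104°, h=1072.740 m
→ ECEF (a=6378206.400, f=1/294.978698214): X=-140378.7084, Y=3401689.6398, Z=-5376526.9270
→ Helmert 7p (PV): X=-140060.6386, Y=3402349.1780, Z=-5377055.7920
→ Helmert 7p (PV): X=-140460.8135, Y=3402525.5184, Z=-5376918.2143
→ geod (Bowring, a=6378388.000): φ=-57.82664100°, λ=92.36390436°, h=1563.9317 m

φ=-57.82664100°, λ=92.36390436°, h=1563.9317 m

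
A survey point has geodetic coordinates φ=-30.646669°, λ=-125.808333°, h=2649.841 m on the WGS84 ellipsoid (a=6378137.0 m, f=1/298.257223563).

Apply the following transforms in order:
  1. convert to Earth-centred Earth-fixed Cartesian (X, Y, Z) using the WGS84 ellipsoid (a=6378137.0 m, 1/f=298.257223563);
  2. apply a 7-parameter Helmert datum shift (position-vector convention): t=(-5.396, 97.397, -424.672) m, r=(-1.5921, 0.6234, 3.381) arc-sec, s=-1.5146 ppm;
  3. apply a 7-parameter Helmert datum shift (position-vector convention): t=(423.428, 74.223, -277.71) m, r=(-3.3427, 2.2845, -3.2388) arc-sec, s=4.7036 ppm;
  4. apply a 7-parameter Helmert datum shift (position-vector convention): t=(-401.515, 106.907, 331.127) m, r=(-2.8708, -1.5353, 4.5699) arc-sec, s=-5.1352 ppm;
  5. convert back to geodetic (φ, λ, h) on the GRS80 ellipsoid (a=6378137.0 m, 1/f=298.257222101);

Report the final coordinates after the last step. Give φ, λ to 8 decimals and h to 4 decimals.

φ=-30.64864380°, λ=-125.80801913°, h=2623.3950 m

start: φ=-30.646669°, λ=-125.808333°, h=2649.841 m
→ ECEF (a=6378137.000, f=1/298.257223563): X=-3214605.9409, Y=-4455794.9996, Z=-3233604.8304
→ Helmert 7p (PV): X=-3214543.2037, Y=-4455768.5054, Z=-3233980.4962
→ Helmert 7p (PV): X=-3214240.6795, Y=-4455717.1748, Z=-3234165.6046
→ Helmert 7p (PV): X=-3214502.8977, Y=-4455703.6125, Z=-3233779.7796
→ geod (Bowring, a=6378137.000): φ=-30.64864380°, λ=-125.80801913°, h=2623.3950 m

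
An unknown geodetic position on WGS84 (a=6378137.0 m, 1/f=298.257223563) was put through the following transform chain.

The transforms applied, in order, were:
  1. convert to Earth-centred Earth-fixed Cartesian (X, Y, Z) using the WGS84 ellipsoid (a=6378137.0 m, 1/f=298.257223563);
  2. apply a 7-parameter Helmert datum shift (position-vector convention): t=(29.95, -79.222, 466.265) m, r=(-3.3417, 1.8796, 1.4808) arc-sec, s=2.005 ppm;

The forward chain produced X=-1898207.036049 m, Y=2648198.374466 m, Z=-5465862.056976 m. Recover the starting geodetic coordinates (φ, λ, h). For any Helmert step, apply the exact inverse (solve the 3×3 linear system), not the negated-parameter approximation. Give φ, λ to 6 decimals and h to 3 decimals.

start: X=-1898207.0360, Y=2648198.3745, Z=-5465862.0570 m
→ Helmert⁻¹: X=-1898164.3552, Y=2648374.4733, Z=-5466291.7528
→ geod (Bowring, a=6378137.000): φ=-59.37052300°, λ=125.63023200°, h=1408.0150 m

φ=-59.370523°, λ=125.630232°, h=1408.015 m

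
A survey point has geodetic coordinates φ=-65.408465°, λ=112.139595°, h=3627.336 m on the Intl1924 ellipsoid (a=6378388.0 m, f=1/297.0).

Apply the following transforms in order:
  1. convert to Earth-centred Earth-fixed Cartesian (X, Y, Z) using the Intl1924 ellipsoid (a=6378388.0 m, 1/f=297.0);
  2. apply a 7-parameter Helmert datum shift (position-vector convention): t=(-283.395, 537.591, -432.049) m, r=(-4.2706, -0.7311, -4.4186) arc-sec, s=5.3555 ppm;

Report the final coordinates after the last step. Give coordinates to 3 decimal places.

X=-1003903.854 m, Y=2467347.150 m, Z=-5780756.174 m

start: φ=-65.408465°, λ=112.139595°, h=3627.336 m
→ ECEF (a=6378388.000, f=1/297.0): X=-1003688.4181, Y=2466894.5240, Z=-5780238.5358
→ Helmert 7p (PV): X=-1003903.8543, Y=2467347.1502, Z=-5780756.1744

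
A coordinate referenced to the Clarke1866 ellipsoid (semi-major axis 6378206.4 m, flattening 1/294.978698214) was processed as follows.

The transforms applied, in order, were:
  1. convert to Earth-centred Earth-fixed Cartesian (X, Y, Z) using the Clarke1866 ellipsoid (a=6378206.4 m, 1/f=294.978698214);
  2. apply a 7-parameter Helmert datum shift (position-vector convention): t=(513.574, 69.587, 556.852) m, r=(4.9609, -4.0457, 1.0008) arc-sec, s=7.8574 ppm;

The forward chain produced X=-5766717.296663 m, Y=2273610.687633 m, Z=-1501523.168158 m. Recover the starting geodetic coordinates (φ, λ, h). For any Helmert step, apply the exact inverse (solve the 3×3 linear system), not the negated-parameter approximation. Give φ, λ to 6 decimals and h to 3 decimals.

φ=-13.709180°, λ=158.484925°, h=1520.613 m

start: X=-5766717.2967, Y=2273610.6876, Z=-1501523.1682 m
→ Helmert⁻¹: X=-5767203.9850, Y=2273515.0942, Z=-1502009.7798
→ geod (Bowring, a=6378206.400): φ=-13.70918000°, λ=158.48492500°, h=1520.6130 m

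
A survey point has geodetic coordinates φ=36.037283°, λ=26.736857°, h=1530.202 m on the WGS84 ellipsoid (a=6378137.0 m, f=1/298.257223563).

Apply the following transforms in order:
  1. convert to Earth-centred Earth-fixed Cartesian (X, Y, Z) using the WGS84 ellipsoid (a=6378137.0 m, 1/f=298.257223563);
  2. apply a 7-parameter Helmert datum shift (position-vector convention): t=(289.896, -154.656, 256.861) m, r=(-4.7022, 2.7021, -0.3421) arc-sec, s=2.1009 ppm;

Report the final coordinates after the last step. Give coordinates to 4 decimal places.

start: φ=36.037283°, λ=26.736857°, h=1530.202 m
→ ECEF (a=6378137.000, f=1/298.257223563): X=4612593.8641, Y=2323611.9681, Z=3732437.9402
→ Helmert 7p (PV): X=4612946.2001, Y=2323539.6318, Z=3732589.2456

X=4612946.2001 m, Y=2323539.6318 m, Z=3732589.2456 m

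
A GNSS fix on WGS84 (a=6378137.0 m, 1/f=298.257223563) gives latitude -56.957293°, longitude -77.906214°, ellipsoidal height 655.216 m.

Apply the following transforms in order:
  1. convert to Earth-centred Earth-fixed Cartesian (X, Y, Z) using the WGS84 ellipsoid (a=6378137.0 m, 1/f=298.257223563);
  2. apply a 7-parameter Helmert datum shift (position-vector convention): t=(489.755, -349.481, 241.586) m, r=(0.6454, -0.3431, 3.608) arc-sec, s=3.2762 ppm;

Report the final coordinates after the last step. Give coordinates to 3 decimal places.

start: φ=-56.957293°, λ=-77.906214°, h=655.216 m
→ ECEF (a=6378137.000, f=1/298.257223563): X=730430.7356, Y=-3408958.7706, Z=-5323857.6472
→ Helmert 7p (PV): X=730991.3693, Y=-3409289.9849, Z=-5323642.9549

X=730991.369 m, Y=-3409289.985 m, Z=-5323642.955 m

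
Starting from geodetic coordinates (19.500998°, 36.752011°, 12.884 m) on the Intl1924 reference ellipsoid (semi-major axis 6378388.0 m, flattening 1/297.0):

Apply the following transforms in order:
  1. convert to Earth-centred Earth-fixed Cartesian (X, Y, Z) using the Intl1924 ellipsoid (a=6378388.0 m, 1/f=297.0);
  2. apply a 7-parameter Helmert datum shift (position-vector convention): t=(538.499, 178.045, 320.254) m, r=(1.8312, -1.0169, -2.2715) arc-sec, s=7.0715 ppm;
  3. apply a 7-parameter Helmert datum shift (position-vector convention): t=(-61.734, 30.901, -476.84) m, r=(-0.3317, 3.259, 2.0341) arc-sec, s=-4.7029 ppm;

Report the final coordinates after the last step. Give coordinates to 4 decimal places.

start: φ=19.500998°, λ=36.752011°, h=12.884 m
→ ECEF (a=6378388.000, f=1/297.0): X=4819224.3992, Y=3598949.0191, Z=2115737.0803
→ Helmert 7p (PV): X=4819826.1804, Y=3599080.6583, Z=2116128.0064
→ Helmert 7p (PV): X=4819739.7215, Y=3599145.5671, Z=2115559.2735

X=4819739.7215 m, Y=3599145.5671 m, Z=2115559.2735 m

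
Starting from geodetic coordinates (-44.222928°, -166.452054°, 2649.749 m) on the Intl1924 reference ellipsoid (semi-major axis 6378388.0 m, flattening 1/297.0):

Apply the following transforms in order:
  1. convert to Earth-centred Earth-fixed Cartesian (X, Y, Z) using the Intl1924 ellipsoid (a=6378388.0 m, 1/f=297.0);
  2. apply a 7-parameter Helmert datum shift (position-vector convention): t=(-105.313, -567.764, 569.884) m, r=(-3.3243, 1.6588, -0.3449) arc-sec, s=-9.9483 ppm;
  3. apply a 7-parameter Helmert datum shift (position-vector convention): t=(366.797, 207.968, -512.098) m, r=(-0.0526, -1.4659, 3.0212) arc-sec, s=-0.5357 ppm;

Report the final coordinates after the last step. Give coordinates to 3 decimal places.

X=-4452575.763 m, Y=-1073465.829 m, Z=-4427677.314 m

start: φ=-44.222928°, λ=-166.452054°, h=2649.749 m
→ ECEF (a=6378388.000, f=1/297.0): X=-4452893.7169, Y=-1072987.0144, Z=-4427803.2510
→ Helmert 7p (PV): X=-4452992.1338, Y=-1073608.0190, Z=-4427136.2149
→ Helmert 7p (PV): X=-4452575.7629, Y=-1073465.8286, Z=-4427677.3144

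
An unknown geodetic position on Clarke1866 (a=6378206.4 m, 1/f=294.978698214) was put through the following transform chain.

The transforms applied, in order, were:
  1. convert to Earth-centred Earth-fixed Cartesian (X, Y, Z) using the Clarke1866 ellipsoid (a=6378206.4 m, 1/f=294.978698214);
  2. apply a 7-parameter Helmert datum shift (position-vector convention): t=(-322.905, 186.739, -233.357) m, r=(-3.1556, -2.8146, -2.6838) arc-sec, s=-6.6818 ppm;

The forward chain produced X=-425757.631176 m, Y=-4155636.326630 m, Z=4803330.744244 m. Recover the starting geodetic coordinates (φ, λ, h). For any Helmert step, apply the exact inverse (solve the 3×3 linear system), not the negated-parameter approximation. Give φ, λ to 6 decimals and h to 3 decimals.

start: X=-425757.6312, Y=-4155636.3266, Z=4803330.7442 m
→ Helmert⁻¹: X=-425317.9473, Y=-4155929.8565, Z=4803538.4210
→ geod (Bowring, a=6378206.400): φ=49.17910900°, λ=-95.84330800°, h=184.4110 m

φ=49.179109°, λ=-95.843308°, h=184.411 m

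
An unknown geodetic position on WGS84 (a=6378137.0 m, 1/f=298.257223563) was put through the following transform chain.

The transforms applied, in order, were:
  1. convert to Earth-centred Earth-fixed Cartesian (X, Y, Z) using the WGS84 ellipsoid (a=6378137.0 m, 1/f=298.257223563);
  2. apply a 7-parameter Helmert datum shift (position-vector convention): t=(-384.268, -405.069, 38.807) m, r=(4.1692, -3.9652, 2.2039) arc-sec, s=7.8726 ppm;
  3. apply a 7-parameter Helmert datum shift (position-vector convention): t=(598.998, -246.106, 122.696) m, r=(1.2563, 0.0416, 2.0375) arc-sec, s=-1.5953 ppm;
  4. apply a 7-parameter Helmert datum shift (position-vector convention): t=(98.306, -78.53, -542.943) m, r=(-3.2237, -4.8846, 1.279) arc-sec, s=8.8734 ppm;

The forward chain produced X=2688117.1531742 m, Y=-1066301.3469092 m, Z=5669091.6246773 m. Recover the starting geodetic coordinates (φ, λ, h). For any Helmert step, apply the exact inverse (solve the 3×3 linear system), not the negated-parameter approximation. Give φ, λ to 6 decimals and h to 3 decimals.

φ=63.132644°, λ=-21.624348°, h=2924.359 m

start: X=2688117.1532, Y=-1066301.3469, Z=5669091.6247 m
→ Helmert⁻¹: X=2688122.6442, Y=-1066318.6327, Z=5669503.9358
→ Helmert⁻¹: X=2687516.2595, Y=-1066066.2442, Z=5669397.3193
→ Helmert⁻¹: X=2687976.9669, Y=-1065566.9139, Z=5669283.7450
→ geod (Bowring, a=6378137.000): φ=63.13264400°, λ=-21.62434800°, h=2924.3590 m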